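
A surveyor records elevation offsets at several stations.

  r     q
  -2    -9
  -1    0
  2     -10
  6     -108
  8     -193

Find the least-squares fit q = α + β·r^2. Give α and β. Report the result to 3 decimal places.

α = 2.784, β = -3.064

MᵀM·[α, β]ᵀ = Mᵀq reads: 5·α + 109·β = -320;  109·α + 5425·β = -16316.
Eliminating β: 5425·(row 1) − 109·(row 2) gives 15244·α = 5425·(-320) − 109·(-16316) = 42444, so α = 10611/3811.
Then β = ((-16316) − 109·(10611/3811))/5425 = -11675/3811.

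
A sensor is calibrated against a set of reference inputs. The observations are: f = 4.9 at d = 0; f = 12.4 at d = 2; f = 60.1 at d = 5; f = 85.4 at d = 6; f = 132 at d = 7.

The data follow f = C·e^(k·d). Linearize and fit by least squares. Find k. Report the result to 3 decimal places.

Let Y = ln f. Fitting Y = k·d + ln C by least squares:
Σd = 20.0000, Σ(d)² = 114.0000, Σln f = 17.5331, Σd·ln f = 86.3791.
Equations: 114.0000·k + 20.0000·ln C = 86.3791;  20.0000·k + 5·ln C = 17.5331.
Δ = 114.0000·5 − (20.0000)² = 170.0000; k = (86.3791·5 − 20.0000·17.5331)/170.0000 = 0.47785, ln C = (114.0000·17.5331 − 20.0000·86.3791)/170.0000 = 1.59523.

k = 0.478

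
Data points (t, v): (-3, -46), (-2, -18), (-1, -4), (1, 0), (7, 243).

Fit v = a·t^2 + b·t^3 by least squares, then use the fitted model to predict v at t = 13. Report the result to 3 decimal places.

The normal equations are: 2500·a + 16532·b = 11417;  16532·a + 118444·b = 84739.
(Σt^2·t^2 = 2500, Σt^2·t^3 = 16532, Σt^3·t^3 = 118444, Σt^2·v = 11417, Σt^3·v = 84739.)
Eliminating b: 118444·(row 1) − 16532·(row 2) gives 22802976·a = 118444·11417 − 16532·84739 = -48630000, so a = -1013125/475062.
Then b = (84739 − 16532·(-1013125/475062))/118444 = 962569/950124.
At t = 13: v̂ = (-1013125/475062)·(169) + (962569/950124)·(2197) = 1772327843/950124.

v̂ = 1865.365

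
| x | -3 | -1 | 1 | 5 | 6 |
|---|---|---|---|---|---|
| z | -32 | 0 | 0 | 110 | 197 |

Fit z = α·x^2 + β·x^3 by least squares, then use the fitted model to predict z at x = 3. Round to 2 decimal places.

Normal-equation sums: Σx^2·x^2 = 2004, Σx^2·x^3 = 10658, Σx^3·x^3 = 63012.
And Σx^2·z = 9554, Σx^3·z = 57166.
So MᵀM·[α, β]ᵀ = Mᵀz: [[2004, 10658]; [10658, 63012]]·[α, β]ᵀ = [9554, 57166]ᵀ.
Eliminating β: 63012·(row 1) − 10658·(row 2) gives 12683084·α = 63012·9554 − 10658·57166 = -7258580, so α = -1814645/3170771.
Then β = (57166 − 10658·(-1814645/3170771))/63012 = 3183533/3170771.
At x = 3: ẑ = (-1814645/3170771)·(9) + (3183533/3170771)·(27) = 69623586/3170771.

ẑ = 21.96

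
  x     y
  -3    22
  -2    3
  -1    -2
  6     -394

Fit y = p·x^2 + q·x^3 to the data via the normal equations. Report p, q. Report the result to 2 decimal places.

p = -2.05, q = -1.48

Sums needed: Σx^2·x^2 = 1394, Σx^2·x^3 = 7500, Σx^3·x^3 = 47450.
Moment sums: Σx^2·y = -13976, Σx^3·y = -85720.
Δ = 1394·47450 − 7500² = 9895300.
p = ((-13976)·47450 − 7500·(-85720))/9895300 = -202612/98953; q = (1394·(-85720) − 7500·(-13976))/9895300 = -733684/494765.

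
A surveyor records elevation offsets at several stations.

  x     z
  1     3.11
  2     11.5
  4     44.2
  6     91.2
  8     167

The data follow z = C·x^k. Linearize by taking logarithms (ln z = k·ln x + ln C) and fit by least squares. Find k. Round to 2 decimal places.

Let Y = ln z. Fitting Y = k·ln x + ln C by least squares:
Σln x = 5.9506, Σ(ln x)² = 9.9367, Σln z = 16.9967, Σln x·ln z = 25.6741.
Equations: 9.9367·k + 5.9506·ln C = 25.6741;  5.9506·k + 5·ln C = 16.9967.
Δ = 9.9367·5 − (5.9506)² = 14.2736; k = (25.6741·5 − 5.9506·16.9967)/14.2736 = 1.90764, ln C = (9.9367·16.9967 − 5.9506·25.6741)/14.2736 = 1.12901.

k = 1.91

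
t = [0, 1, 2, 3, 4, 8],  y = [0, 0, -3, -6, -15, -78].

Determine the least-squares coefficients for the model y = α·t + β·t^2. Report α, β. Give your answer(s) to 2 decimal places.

α = 2.10, β = -1.48

Forming AᵀA = [[94, 612]; [612, 4450]] and Aᵀy = [-708, -5298]ᵀ gives AᵀA·[α, β]ᵀ = Aᵀy.
Δ = 94·4450 − 612² = 43756.
α = ((-708)·4450 − 612·(-5298))/43756 = 22944/10939; β = (94·(-5298) − 612·(-708))/43756 = -16179/10939.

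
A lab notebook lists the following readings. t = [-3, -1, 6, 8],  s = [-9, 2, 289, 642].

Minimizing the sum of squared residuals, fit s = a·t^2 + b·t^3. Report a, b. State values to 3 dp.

Forming XᵀX = [[5474, 40300]; [40300, 309530]] and Xᵀs = [51413, 391369]ᵀ gives XᵀX·[a, b]ᵀ = Xᵀs.
det = 5474·309530 − 40300² = 70277220.
a = (51413·309530 − 40300·391369)/70277220 = 40369/20022; b = (5474·391369 − 40300·51413)/70277220 = 1303889/1301430.

a = 2.016, b = 1.002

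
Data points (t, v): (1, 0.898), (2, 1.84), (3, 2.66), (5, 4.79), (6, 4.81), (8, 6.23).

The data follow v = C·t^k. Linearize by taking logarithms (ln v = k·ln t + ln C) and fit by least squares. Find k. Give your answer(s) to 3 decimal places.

k = 0.942

With ln vᵢ as the transformed response and ln tᵢ as the regressor:
Sums: Σln t = 7.2724, Σ(ln t)² = 11.8122, Σln v = 6.4471, Σln t·ln v = 10.6371.
Normal system: [[11.8122, 7.2724]; [7.2724, 6]]·[k, ln C]ᵀ = [10.6371, 6.4471]ᵀ.
Solving (det = 17.9853): k = 0.94169, ln C = -0.06687.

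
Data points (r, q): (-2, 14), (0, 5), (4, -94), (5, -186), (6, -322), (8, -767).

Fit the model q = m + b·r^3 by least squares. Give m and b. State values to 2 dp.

Compute the Gram sums: Σ1 = 6, Σr^3 = 909, Σr^3·r^3 = 328585.
Moment sums: Σq = -1350, Σr^3·q = -491634.
Normal equations: [[6, 909]; [909, 328585]]·[m, b]ᵀ = [-1350, -491634]ᵀ.
Eliminating b: 328585·(row 1) − 909·(row 2) gives 1145229·m = 328585·(-1350) − 909·(-491634) = 3305556, so m = 1101852/381743.
Then b = ((-491634) − 909·(1101852/381743))/328585 = -574218/381743.

m = 2.89, b = -1.50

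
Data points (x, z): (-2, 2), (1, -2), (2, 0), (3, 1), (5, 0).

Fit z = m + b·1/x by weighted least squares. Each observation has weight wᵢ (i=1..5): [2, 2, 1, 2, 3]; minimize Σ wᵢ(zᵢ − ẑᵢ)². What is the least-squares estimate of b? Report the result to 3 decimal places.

b = -2.530

Forming MᵀWM = [[10, 83/30]; [83/30, 2783/900]] and MᵀWz = [2, -16/3]ᵀ gives MᵀWM·[m, b]ᵀ = MᵀWz.
det = 10·(2783/900) − (83/30)² = 20941/900.
m = (2·(2783/900) − (83/30)·(-16/3))/(20941/900) = 18846/20941; b = (10·(-16/3) − (83/30)·2)/(20941/900) = -52980/20941.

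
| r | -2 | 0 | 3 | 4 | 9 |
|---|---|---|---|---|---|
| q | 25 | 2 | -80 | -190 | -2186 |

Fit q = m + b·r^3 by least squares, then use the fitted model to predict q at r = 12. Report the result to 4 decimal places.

Compute the Gram sums: Σ1 = 5, Σr^3 = 812, Σr^3·r^3 = 536330.
For Mᵀq: Σq = -2429, Σr^3·q = -1608114.
Determinant 5·536330 − 812² = 2022306.
m = ((-2429)·536330 − 812·(-1608114))/2022306 = 1521499/1011153; b = (5·(-1608114) − 812·(-2429))/2022306 = -3034111/1011153.
At r = 12: q̂ = (1521499/1011153)·(1) + (-3034111/1011153)·(1728) = -5241422309/1011153.

q̂ = -5183.6095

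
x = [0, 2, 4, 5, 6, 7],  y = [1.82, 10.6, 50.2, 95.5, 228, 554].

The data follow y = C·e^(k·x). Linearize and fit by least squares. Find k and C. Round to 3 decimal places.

k = 0.802, C = 1.930

Let Y = ln y. Fitting Y = k·x + ln C by least squares:
XᵀX = [[130.0000, 24.0000]; [24.0000, 6]], rhs = [119.9776, 23.1813]ᵀ  (here Σx = 24.0000, Σ(x)² = 130.0000, Σln y = 23.1813, Σx·ln y = 119.9776).
Solving (det = 204.0000): k = 0.80154, ln C = 0.65741, so C = exp(0.65741) = 1.92979.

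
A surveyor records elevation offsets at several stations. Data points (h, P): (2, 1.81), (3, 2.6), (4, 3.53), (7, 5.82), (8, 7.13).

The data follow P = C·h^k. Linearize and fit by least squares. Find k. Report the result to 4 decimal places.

k = 0.9728

Let Y = ln P. Fitting Y = k·ln h + ln C by least squares:
Σln h = 7.2034, Σ(ln h)² = 11.7199, Σln P = 6.5357, Σln h·ln P = 10.7215.
Equations: 11.7199·k + 7.2034·ln C = 10.7215;  7.2034·k + 5·ln C = 6.5357.
Solving (det = 6.7102): k = 0.97284, ln C = -0.09441.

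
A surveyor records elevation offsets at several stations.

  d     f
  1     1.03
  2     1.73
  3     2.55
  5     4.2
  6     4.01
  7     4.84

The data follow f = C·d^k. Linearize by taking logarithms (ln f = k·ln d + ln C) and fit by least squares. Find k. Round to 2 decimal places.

k = 0.80

Let Y = ln f. Fitting Y = k·ln d + ln C by least squares:
AᵀA = [[11.2747, 7.1389]; [7.1389, 6]], rhs = [9.2749, 5.9146]ᵀ  (here Σln d = 7.1389, Σ(ln d)² = 11.2747, Σln f = 5.9146, Σln d·ln f = 9.2749).
Slope k = (n·Σln d·ln f − Σln d·Σln f)/(n·Σ(ln d)² − (Σln d)²) = (6·9.2749 − 7.1389·5.9146)/16.6845 = 0.80471; ln C = (Σln f − k·Σln d)/n = 0.02830.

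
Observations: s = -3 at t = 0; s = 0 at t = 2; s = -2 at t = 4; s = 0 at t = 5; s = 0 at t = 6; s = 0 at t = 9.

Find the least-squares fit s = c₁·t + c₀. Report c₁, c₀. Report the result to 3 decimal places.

From the data, Σt·t = 162, Σt = 26, Σ1 = 6.
For Mᵀs: Σt·s = -8, Σs = -5.
Normal equations: [[162, 26]; [26, 6]]·[c₁, c₀]ᵀ = [-8, -5]ᵀ.
Eliminating c₀: 6·(row 1) − 26·(row 2) gives 296·c₁ = 6·(-8) − 26·(-5) = 82, so c₁ = 41/148.
Then c₀ = ((-5) − 26·(41/148))/6 = -301/148.

c₁ = 0.277, c₀ = -2.034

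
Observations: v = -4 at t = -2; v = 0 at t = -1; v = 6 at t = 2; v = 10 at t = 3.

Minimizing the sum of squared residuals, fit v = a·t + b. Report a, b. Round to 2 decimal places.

a = 2.59, b = 1.71

With design matrix X, XᵀX = [[18, 2]; [2, 4]] and Xᵀv = [50, 12]ᵀ.
Eliminating b: 4·(row 1) − 2·(row 2) gives 68·a = 4·50 − 2·12 = 176, so a = 44/17.
Then b = (12 − 2·(44/17))/4 = 29/17.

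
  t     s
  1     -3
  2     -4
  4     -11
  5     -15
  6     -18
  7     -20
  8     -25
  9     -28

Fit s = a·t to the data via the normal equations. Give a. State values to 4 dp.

a = -3.0072

The normal equations are: 276·a = -830.
a = (-830)/276 = -3.00725.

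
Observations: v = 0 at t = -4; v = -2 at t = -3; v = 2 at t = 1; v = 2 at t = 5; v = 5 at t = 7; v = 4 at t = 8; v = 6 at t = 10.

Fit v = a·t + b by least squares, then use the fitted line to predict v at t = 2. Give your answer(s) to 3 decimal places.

v̂ = 1.747

The normal system AᵀA·[a, b]ᵀ = Aᵀv is [[264, 24]; [24, 7]]·[a, b]ᵀ = [145, 17]ᵀ.
det = 264·7 − 24² = 1272.
a = (145·7 − 24·17)/1272 = 607/1272; b = (264·17 − 24·145)/1272 = 42/53.
At t = 2: v̂ = (607/1272)·(2) + (42/53)·(1) = 1111/636.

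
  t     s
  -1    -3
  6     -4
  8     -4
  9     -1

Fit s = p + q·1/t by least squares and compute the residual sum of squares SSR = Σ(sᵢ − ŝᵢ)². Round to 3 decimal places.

SSR = 5.995

Forming XᵀX = [[4, -43/72]; [-43/72, 5473/5184]] and Xᵀs = [-12, 31/18]ᵀ gives XᵀX·[p, q]ᵀ = Xᵀs.
Eliminating q: (5473/5184)·(row 1) − (-43/72)·(row 2) gives (2227/576)·p = (5473/5184)·(-12) − (-43/72)·(31/18) = -7543/648, so p = -60344/20043.
Then q = ((31/18) − (-43/72)·(-60344/20043))/(5473/5184) = -160/2227.
Residuals: -1225/20043, -19588/20043, -19648/20043, 13487/6681; SSR = 120158/20043.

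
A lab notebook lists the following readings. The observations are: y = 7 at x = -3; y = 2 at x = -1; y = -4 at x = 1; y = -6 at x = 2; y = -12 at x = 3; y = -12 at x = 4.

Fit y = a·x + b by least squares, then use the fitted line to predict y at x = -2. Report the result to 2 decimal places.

ŷ = 4.48

Entries of MᵀM: Σx·x = 40, Σx = 6, Σ1 = 6.
And Σx·y = -123, Σy = -25.
Normal equations: [[40, 6]; [6, 6]]·[a, b]ᵀ = [-123, -25]ᵀ.
Eliminating b: 6·(row 1) − 6·(row 2) gives 204·a = 6·(-123) − 6·(-25) = -588, so a = -49/17.
Then b = ((-25) − 6·(-49/17))/6 = -131/102.
At x = -2: ŷ = (-49/17)·(-2) + (-131/102)·(1) = 457/102.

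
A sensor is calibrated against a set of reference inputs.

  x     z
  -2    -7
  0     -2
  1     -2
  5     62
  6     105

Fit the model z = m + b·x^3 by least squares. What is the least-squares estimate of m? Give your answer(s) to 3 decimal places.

Entries of MᵀM: Σ1 = 5, Σx^3 = 334, Σx^3·x^3 = 62346.
Moment sums: Σz = 156, Σx^3·z = 30484.
MᵀM·[m, b]ᵀ = Mᵀz becomes [[5, 334]; [334, 62346]]·[m, b]ᵀ = [156, 30484]ᵀ.
Determinant 5·62346 − 334² = 200174.
m = (156·62346 − 334·30484)/200174 = -227840/100087; b = (5·30484 − 334·156)/200174 = 50158/100087.

m = -2.276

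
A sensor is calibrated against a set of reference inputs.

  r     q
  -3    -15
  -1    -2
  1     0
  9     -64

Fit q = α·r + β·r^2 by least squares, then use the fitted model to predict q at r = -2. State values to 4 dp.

q̂ = -7.7170

Forming MᵀM = [[92, 702]; [702, 6644]] and Mᵀq = [-529, -5321]ᵀ gives MᵀM·[α, β]ᵀ = Mᵀq.
det = 92·6644 − 702² = 118444.
α = ((-529)·6644 − 702·(-5321))/118444 = 110333/59222; β = (92·(-5321) − 702·(-529))/118444 = -59087/59222.
At r = -2: q̂ = (110333/59222)·(-2) + (-59087/59222)·(4) = -228507/29611.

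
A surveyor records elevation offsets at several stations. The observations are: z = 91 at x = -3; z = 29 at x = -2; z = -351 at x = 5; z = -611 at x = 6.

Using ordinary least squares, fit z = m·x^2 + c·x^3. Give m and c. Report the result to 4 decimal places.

m = 1.0639, c = -3.0099

The normal equations are: 2018·m + 10626·c = -29836;  10626·m + 63074·c = -178540.
Eliminating c: 63074·(row 1) − 10626·(row 2) gives 14371456·m = 63074·(-29836) − 10626·(-178540) = 15290176, so m = 21719/20414.
Then c = ((-178540) − 10626·(21719/20414))/63074 = -675881/224554.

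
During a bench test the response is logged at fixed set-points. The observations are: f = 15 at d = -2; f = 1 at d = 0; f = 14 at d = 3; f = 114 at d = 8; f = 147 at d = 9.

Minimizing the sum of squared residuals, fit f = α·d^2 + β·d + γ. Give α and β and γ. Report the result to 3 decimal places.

α = 2.044, β = -2.293, γ = 1.851

AᵀA·[α, β, γ]ᵀ = Aᵀf reads: 10754·α + 1260·β + 158·γ = 19389;  1260·α + 158·β + 18·γ = 2247;  158·α + 18·β + 5·γ = 291.
Solving the 3×3 system (Gaussian elimination) gives α = 100833/49322, β = -113079/49322, γ = 45651/24661.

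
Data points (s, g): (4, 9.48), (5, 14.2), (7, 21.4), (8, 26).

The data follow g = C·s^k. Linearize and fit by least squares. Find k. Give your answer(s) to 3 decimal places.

Linearized form: ln g = k·ln s + ln C. From the 4 transformed points,
AᵀA = [[12.6227, 7.0211]; [7.0211, 4]], rhs = [20.1244, 11.2239]ᵀ  (here Σln s = 7.0211, Σ(ln s)² = 12.6227, Σln g = 11.2239, Σln s·ln g = 20.1244).
Δ = 12.6227·4 − (7.0211)² = 1.1954; k = (20.1244·4 − 7.0211·11.2239)/1.1954 = 1.41665, ln C = (12.6227·11.2239 − 7.0211·20.1244)/1.1954 = 0.31937.

k = 1.417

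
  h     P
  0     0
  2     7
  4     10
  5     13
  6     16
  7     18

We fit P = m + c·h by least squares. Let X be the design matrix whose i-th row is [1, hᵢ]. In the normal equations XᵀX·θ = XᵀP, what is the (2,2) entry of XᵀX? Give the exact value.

Row 2 ↔ basis h, column 2 ↔ basis h, so (XᵀX)_{2,2} = Σᵢ (h)·(h) = (0)·(0) + (2)·(2) + (4)·(4) + (5)·(5) + (6)·(6) + (7)·(7) = 130.

130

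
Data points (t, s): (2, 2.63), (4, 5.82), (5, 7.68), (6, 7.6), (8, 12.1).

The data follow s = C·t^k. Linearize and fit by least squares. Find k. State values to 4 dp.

k = 1.0651

Let Y = ln s. Fitting Y = k·ln t + ln C by least squares:
XᵀX = [[12.5270, 7.5601]; [7.5601, 5]], rhs = [15.2114, 9.2883]ᵀ  (here Σln t = 7.5601, Σ(ln t)² = 12.5270, Σln s = 9.2883, Σln t·ln s = 15.2114).
Δ = 12.5270·5 − (7.5601)² = 5.4804; k = (15.2114·5 − 7.5601·9.2883)/5.4804 = 1.06508, ln C = (12.5270·9.2883 − 7.5601·15.2114)/5.4804 = 0.24723.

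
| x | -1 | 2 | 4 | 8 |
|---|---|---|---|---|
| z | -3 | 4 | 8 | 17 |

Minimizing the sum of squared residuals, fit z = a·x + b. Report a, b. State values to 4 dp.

Sums needed: Σx·x = 85, Σx = 13, Σ1 = 4.
Moment sums: Σx·z = 179, Σz = 26.
Normal equations: [[85, 13]; [13, 4]]·[a, b]ᵀ = [179, 26]ᵀ.
Eliminating b: 4·(row 1) − 13·(row 2) gives 171·a = 4·179 − 13·26 = 378, so a = 42/19.
Then b = (26 − 13·(42/19))/4 = -13/19.

a = 2.2105, b = -0.6842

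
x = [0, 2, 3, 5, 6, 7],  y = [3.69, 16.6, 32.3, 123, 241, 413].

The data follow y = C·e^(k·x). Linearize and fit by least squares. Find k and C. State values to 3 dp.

k = 0.675, C = 4.042

Let Y = ln y. Fitting Y = k·x + ln C by least squares:
Σx = 23.0000, Σ(x)² = 123.0000, Σln y = 23.9105, Σx·ln y = 115.1778.
Equations: 123.0000·k + 23.0000·ln C = 115.1778;  23.0000·k + 6·ln C = 23.9105.
Solving (det = 209.0000): k = 0.67524, ln C = 1.39667, so C = exp(1.39667) = 4.04172.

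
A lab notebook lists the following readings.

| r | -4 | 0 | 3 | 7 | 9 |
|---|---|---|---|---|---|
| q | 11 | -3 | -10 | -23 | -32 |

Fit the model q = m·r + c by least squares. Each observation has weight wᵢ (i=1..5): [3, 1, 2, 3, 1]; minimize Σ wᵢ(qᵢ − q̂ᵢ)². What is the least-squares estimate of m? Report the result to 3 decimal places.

m = -3.150

Sums needed: Σwᵢ·r·r = 294, Σwᵢ·r = 24, Σwᵢ·1 = 10.
Right-hand side: Σwᵢ·r·q = -963, Σwᵢ·q = -91.
det = 294·10 − 24² = 2364.
m = ((-963)·10 − 24·(-91))/2364 = -1241/394; c = (294·(-91) − 24·(-963))/2364 = -607/394.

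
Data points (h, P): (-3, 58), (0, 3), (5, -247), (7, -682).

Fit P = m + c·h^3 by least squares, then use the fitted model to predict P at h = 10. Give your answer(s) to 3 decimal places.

P̂ = -1995.505

From the data, Σ1 = 4, Σh^3 = 441, Σh^3·h^3 = 134003.
For MᵀP: ΣP = -868, Σh^3·P = -266367.
Δ = 4·134003 − 441² = 341531.
m = ((-868)·134003 − 441·(-266367))/341531 = 1153243/341531; c = (4·(-266367) − 441·(-868))/341531 = -682680/341531.
At h = 10: P̂ = (1153243/341531)·(1) + (-682680/341531)·(1000) = -681526757/341531.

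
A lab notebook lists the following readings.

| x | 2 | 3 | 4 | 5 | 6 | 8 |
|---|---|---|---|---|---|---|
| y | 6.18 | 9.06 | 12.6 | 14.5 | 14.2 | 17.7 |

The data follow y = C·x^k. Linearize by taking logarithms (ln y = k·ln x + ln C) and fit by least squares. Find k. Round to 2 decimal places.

With ln yᵢ as the transformed response and ln xᵢ as the regressor:
AᵀA = [[13.7340, 8.6587]; [8.6587, 6]], rhs = [22.2293, 14.7598]ᵀ  (here Σln x = 8.6587, Σ(ln x)² = 13.7340, Σln y = 14.7598, Σln x·ln y = 22.2293).
Solving (det = 7.4309): k = 0.75026, ln C = 1.37726.

k = 0.75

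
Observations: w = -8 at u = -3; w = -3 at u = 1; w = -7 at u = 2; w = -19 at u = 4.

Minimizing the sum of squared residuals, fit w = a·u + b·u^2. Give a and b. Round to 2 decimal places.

a = -0.67, b = -1.06

Forming MᵀM = [[30, 46]; [46, 354]] and Mᵀw = [-69, -407]ᵀ gives MᵀM·[a, b]ᵀ = Mᵀw.
det = 30·354 − 46² = 8504.
a = ((-69)·354 − 46·(-407))/8504 = -713/1063; b = (30·(-407) − 46·(-69))/8504 = -2259/2126.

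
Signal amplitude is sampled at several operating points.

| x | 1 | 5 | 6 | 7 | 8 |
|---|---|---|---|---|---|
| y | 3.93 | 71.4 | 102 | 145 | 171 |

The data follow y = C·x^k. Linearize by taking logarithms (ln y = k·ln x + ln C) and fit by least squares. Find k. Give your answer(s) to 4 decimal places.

Taking logs, ln y = k·ln x + ln C, so regress ln y on ln x.
AᵀA = [[13.9113, 7.4265]; [7.4265, 5]], rhs = [35.5325, 20.3803]ᵀ  (here Σln x = 7.4265, Σ(ln x)² = 13.9113, Σln y = 20.3803, Σln x·ln y = 35.5325).
Δ = 13.9113·5 − (7.4265)² = 14.4030; k = (35.5325·5 − 7.4265·20.3803)/14.4030 = 1.82649, ln C = (13.9113·20.3803 − 7.4265·35.5325)/14.4030 = 1.36316.

k = 1.8265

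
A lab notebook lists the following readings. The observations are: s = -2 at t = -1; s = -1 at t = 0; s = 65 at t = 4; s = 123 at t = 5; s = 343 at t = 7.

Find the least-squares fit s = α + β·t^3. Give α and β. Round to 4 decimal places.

α = -0.7752, β = 1.0016

From the data, Σ1 = 5, Σt^3 = 531, Σt^3·t^3 = 137371.
And Σs = 528, Σt^3·s = 137186.
So XᵀX·[α, β]ᵀ = Xᵀs: [[5, 531]; [531, 137371]]·[α, β]ᵀ = [528, 137186]ᵀ.
Δ = 5·137371 − 531² = 404894.
α = (528·137371 − 531·137186)/404894 = -156939/202447; β = (5·137186 − 531·528)/404894 = 202781/202447.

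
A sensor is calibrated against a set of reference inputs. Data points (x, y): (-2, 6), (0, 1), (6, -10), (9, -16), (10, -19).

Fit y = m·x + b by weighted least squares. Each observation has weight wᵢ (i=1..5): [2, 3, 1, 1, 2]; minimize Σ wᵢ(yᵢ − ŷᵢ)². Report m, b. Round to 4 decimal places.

With design matrix M, MᵀWM = [[325, 31]; [31, 9]] and MᵀWy = [-608, -49]ᵀ.
Δ = 325·9 − 31² = 1964.
m = ((-608)·9 − 31·(-49))/1964 = -3953/1964; b = (325·(-49) − 31·(-608))/1964 = 2923/1964.

m = -2.0127, b = 1.4883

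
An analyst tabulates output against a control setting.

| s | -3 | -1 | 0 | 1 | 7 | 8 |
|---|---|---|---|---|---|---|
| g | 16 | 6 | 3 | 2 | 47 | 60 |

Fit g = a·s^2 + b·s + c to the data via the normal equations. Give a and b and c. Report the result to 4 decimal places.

a = 1.0553, b = -1.2308, c = 2.9852

The normal equations are: 6580·a + 828·b + 124·c = 6295;  828·a + 124·b + 12·c = 757;  124·a + 12·b + 6·c = 134.
(Σs^2·s^2 = 6580, Σs^2·s = 828, Σs^2 = 124, Σs·s = 124, Σs = 12, Σ1 = 6, Σs^2·g = 6295, Σs·g = 757, Σg = 134.)
Solving the 3×3 system (Gaussian elimination) gives a = 5171/4900, b = -15077/12250, c = 36569/12250.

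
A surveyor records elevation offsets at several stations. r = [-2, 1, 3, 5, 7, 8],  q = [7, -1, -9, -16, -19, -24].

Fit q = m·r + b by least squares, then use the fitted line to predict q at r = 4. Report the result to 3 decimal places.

Entries of MᵀM: Σr·r = 152, Σr = 22, Σ1 = 6.
Moment sums: Σr·q = -447, Σq = -62.
Eliminating b: 6·(row 1) − 22·(row 2) gives 428·m = 6·(-447) − 22·(-62) = -1318, so m = -659/214.
Then b = ((-62) − 22·(-659/214))/6 = 205/214.
At r = 4: q̂ = (-659/214)·(4) + (205/214)·(1) = -2431/214.

q̂ = -11.360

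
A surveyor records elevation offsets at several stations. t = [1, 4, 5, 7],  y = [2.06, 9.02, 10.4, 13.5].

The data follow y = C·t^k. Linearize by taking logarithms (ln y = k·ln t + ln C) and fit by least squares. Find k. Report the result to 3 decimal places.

k = 0.987

Taking logs, ln y = k·ln t + ln C, so regress ln y on ln t.
Σln t = 4.9416, Σ(ln t)² = 8.2987, Σln y = 7.8666, Σln t·ln y = 11.8827.
Normal system: [[8.2987, 4.9416]; [4.9416, 4]]·[k, ln C]ᵀ = [11.8827, 7.8666]ᵀ.
Δ = 8.2987·4 − (4.9416)² = 8.7748; k = (11.8827·4 − 4.9416·7.8666)/8.7748 = 0.98652, ln C = (8.2987·7.8666 − 4.9416·11.8827)/8.7748 = 0.74791.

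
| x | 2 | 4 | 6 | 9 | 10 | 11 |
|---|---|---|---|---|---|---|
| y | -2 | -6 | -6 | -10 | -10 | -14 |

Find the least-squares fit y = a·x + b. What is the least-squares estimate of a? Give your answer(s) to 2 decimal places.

a = -1.13

From the data, Σx·x = 358, Σx = 42, Σ1 = 6.
Moment sums: Σx·y = -408, Σy = -48.
Normal equations: [[358, 42]; [42, 6]]·[a, b]ᵀ = [-408, -48]ᵀ.
Eliminating b: 6·(row 1) − 42·(row 2) gives 384·a = 6·(-408) − 42·(-48) = -432, so a = -9/8.
Then b = ((-48) − 42·(-9/8))/6 = -1/8.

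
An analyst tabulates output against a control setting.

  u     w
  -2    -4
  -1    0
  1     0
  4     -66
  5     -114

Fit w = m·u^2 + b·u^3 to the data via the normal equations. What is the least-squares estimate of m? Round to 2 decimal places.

m = -2.00

The normal system AᵀA·[m, b]ᵀ = Aᵀw is [[899, 4117]; [4117, 19787]]·[m, b]ᵀ = [-3922, -18442]ᵀ.
Eliminating b: 19787·(row 1) − 4117·(row 2) gives 838824·m = 19787·(-3922) − 4117·(-18442) = -1678900, so m = -419725/209706.
Then b = ((-18442) − 4117·(-419725/209706))/19787 = -108121/209706.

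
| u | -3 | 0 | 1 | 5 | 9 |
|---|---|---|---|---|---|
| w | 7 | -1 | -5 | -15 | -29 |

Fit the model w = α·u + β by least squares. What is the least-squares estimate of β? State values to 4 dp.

Sums needed: Σu·u = 116, Σu = 12, Σ1 = 5.
Moment sums: Σu·w = -362, Σw = -43.
AᵀA·[α, β]ᵀ = Aᵀw becomes [[116, 12]; [12, 5]]·[α, β]ᵀ = [-362, -43]ᵀ.
Δ = 116·5 − 12² = 436.
α = ((-362)·5 − 12·(-43))/436 = -647/218; β = (116·(-43) − 12·(-362))/436 = -161/109.

β = -1.4771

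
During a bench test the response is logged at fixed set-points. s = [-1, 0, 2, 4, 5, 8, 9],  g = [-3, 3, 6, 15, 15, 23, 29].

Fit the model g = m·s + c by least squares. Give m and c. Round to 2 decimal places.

The normal equations are: 191·m + 27·c = 595;  27·m + 7·c = 88.
(Σs·s = 191, Σs = 27, Σ1 = 7, Σs·g = 595, Σg = 88.)
Δ = 191·7 − 27² = 608.
m = (595·7 − 27·88)/608 = 1789/608; c = (191·88 − 27·595)/608 = 743/608.

m = 2.94, c = 1.22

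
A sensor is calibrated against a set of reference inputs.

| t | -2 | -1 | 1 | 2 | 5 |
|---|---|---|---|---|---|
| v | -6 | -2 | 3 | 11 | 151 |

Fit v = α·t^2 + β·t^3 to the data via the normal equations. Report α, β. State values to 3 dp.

Compute the Gram sums: Σt^2·t^2 = 659, Σt^2·t^3 = 3125, Σt^3·t^3 = 15755.
For Xᵀv: Σt^2·v = 3796, Σt^3·v = 19016.
XᵀX·[α, β]ᵀ = Xᵀv becomes [[659, 3125]; [3125, 15755]]·[α, β]ᵀ = [3796, 19016]ᵀ.
Determinant 659·15755 − 3125² = 616920.
α = (3796·15755 − 3125·19016)/616920 = 19049/30846; β = (659·19016 − 3125·3796)/616920 = 167261/154230.

α = 0.618, β = 1.084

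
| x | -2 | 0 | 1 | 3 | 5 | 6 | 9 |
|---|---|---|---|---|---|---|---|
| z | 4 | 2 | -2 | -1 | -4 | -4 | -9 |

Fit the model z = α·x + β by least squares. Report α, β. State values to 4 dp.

α = -1.0822, β = 1.4013

The normal equations are: 156·α + 22·β = -138;  22·α + 7·β = -14.
(Σx·x = 156, Σx = 22, Σ1 = 7, Σx·z = -138, Σz = -14.)
det = 156·7 − 22² = 608.
α = ((-138)·7 − 22·(-14))/608 = -329/304; β = (156·(-14) − 22·(-138))/608 = 213/152.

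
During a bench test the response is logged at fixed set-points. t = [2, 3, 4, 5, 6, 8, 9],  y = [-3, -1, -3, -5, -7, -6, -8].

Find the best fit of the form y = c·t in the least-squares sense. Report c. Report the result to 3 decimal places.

Forming AᵀA = [[235]] and Aᵀy = [-208]ᵀ gives AᵀA·[c]ᵀ = Aᵀy.
Hence c = -208 / 235 ≈ -0.885106.

c = -0.885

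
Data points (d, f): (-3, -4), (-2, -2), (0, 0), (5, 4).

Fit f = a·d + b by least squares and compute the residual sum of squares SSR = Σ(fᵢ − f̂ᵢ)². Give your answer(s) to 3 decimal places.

SSR = 0.895

Sums needed: Σd·d = 38, Σd = 0, Σ1 = 4.
For Mᵀf: Σd·f = 36, Σf = -2.
Normal equations: [[38, 0]; [0, 4]]·[a, b]ᵀ = [36, -2]ᵀ.
Determinant 38·4 − 0² = 152.
a = (36·4 − 0·(-2))/152 = 18/19; b = (38·(-2) − 0·36)/152 = -1/2.
Residuals: -25/38, 15/38, 1/2, -9/38; SSR = 17/19.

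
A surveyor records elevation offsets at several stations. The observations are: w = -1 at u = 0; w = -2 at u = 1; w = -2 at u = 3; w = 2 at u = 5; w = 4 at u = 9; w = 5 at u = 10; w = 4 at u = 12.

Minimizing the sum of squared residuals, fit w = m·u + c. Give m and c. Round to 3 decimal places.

m = 0.600, c = -2.000

Forming XᵀX = [[360, 40]; [40, 7]] and Xᵀw = [136, 10]ᵀ gives XᵀX·[m, c]ᵀ = Xᵀw.
Eliminating c: 7·(row 1) − 40·(row 2) gives 920·m = 7·136 − 40·10 = 552, so m = 3/5.
Then c = (10 − 40·(3/5))/7 = -2.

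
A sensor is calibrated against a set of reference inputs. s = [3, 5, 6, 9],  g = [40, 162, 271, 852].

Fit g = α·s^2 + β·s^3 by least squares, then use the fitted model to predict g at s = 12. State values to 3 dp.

ĝ = 1948.712

With design matrix M, MᵀM = [[8563, 70193]; [70193, 594451]] and Mᵀg = [83178, 700974]ᵀ.
Eliminating β: 594451·(row 1) − 70193·(row 2) gives 163226664·α = 594451·83178 − 70193·700974 = 241777296, so α = 3358018/2267037.
Then β = (700974 − 70193·(3358018/2267037))/594451 = 2276764/2267037.
At s = 12: ĝ = (3358018/2267037)·(144) + (2276764/2267037)·(1728) = 490866976/251893.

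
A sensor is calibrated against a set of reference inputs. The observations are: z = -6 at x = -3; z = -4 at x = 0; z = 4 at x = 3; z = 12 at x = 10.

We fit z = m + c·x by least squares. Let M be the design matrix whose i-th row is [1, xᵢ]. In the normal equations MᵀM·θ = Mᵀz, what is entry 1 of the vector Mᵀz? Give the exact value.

6

Entry 1 ↔ basis 1, so (Mᵀz)_{1} = Σᵢ zᵢ = (1)·(-6) + (1)·(-4) + (1)·(4) + (1)·(12) = 6.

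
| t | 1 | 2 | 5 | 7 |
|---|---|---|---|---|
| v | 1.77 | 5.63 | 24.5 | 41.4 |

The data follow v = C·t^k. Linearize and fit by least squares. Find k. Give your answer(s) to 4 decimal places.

Linearized form: ln v = k·ln t + ln C. From the 4 transformed points,
AᵀA = [[6.8573, 4.2485]; [4.2485, 4]], rhs = [13.5911, 9.2210]ᵀ  (here Σln t = 4.2485, Σ(ln t)² = 6.8573, Σln v = 9.2210, Σln t·ln v = 13.5911).
Solving (det = 9.3795): k = 1.61935, ln C = 0.58531.

k = 1.6193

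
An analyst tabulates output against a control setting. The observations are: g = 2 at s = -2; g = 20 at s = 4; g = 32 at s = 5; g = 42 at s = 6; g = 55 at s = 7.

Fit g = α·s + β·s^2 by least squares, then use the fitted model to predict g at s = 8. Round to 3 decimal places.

ĝ = 71.407

Setting ∂/∂α … = 0 gives: 130·α + 740·β = 873;  740·α + 4594·β = 5335.
(Σs·s = 130, Σs·s^2 = 740, Σs^2·s^2 = 4594, Σs·g = 873, Σs^2·g = 5335.)
det = 130·4594 − 740² = 49620.
α = (873·4594 − 740·5335)/49620 = 31331/24810; β = (130·5335 − 740·873)/49620 = 4753/4962.
At s = 8: ĝ = (31331/24810)·(8) + (4753/4962)·(64) = 295268/4135.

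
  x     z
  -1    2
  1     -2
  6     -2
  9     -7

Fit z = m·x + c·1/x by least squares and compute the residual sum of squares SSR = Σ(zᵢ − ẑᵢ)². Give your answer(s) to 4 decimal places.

SSR = 5.3903

Normal-equation sums: Σx·x = 119, Σx·1/x = 4, Σ1/x·1/x = 661/324.
And Σx·z = -79, Σ1/x·z = -46/9.
det = 119·(661/324) − 4² = 73475/324.
m = ((-79)·(661/324) − 4·(-46/9))/(73475/324) = -9119/14695; c = (119·(-46/9) − 4·(-79))/(73475/324) = -18936/14695.
Residuals: 267/2939, -267/2939, 5696/2939, -3738/2939; SSR = 15842/2939.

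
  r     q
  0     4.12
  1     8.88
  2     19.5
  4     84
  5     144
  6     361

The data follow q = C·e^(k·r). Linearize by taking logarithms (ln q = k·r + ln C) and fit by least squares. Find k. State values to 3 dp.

Linearized form: ln q = k·r + ln C. From the 6 transformed points,
Σr = 18.0000, Σ(r)² = 82.0000, Σln q = 21.8596, Σr·ln q = 86.0302.
Equations: 82.0000·k + 18.0000·ln C = 86.0302;  18.0000·k + 6·ln C = 21.8596.
Solving (det = 168.0000): k = 0.73041, ln C = 1.45203.

k = 0.730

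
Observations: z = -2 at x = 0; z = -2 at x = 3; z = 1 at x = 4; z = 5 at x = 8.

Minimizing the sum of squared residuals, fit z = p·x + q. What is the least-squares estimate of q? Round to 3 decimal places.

Setting ∂/∂p … = 0 gives: 89·p + 15·q = 38;  15·p + 4·q = 2.
(Σx·x = 89, Σx = 15, Σ1 = 4, Σx·z = 38, Σz = 2.)
Determinant 89·4 − 15² = 131.
p = (38·4 − 15·2)/131 = 122/131; q = (89·2 − 15·38)/131 = -392/131.

q = -2.992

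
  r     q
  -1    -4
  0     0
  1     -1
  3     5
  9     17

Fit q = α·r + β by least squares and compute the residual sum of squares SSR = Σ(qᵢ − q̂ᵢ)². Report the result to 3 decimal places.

Entries of MᵀM: Σr·r = 92, Σr = 12, Σ1 = 5.
Right-hand side: Σr·q = 171, Σq = 17.
Normal equations: [[92, 12]; [12, 5]]·[α, β]ᵀ = [171, 17]ᵀ.
Eliminating β: 5·(row 1) − 12·(row 2) gives 316·α = 5·171 − 12·17 = 651, so α = 651/316.
Then β = (17 − 12·(651/316))/5 = -122/79.
Residuals: -125/316, 122/79, -479/316, 115/316, 1/316; SSR = 1571/316.

SSR = 4.972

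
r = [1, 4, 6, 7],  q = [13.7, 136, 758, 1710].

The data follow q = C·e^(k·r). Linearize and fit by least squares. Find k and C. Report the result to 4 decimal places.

With ln qᵢ as the transformed response and rᵢ as the regressor:
Σr = 18.0000, Σ(r)² = 102.0000, Σln q = 21.6050, Σr·ln q = 114.1619.
Equations: 102.0000·k + 18.0000·ln C = 114.1619;  18.0000·k + 4·ln C = 21.6050.
Δ = 102.0000·4 − (18.0000)² = 84.0000; k = (114.1619·4 − 18.0000·21.6050)/84.0000 = 0.80664, ln C = (102.0000·21.6050 − 18.0000·114.1619)/84.0000 = 1.77137, so C = exp(1.77137) = 5.87888.

k = 0.8066, C = 5.8789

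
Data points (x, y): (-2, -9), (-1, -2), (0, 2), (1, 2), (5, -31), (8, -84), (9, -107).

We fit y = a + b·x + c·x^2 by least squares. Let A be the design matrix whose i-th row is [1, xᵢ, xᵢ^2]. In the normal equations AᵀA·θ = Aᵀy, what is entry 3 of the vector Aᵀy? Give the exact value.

Entry 3 ↔ basis x^2, so (Aᵀy)_{3} = Σᵢ (x^2)·yᵢ = (4)·(-9) + (1)·(-2) + (0)·(2) + (1)·(2) + (25)·(-31) + (64)·(-84) + (81)·(-107) = -14854.

-14854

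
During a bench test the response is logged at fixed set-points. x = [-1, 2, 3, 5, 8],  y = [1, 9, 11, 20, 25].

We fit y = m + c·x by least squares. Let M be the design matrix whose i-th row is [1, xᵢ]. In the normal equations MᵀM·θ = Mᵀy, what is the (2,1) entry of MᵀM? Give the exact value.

17

Row 2 ↔ basis x, column 1 ↔ basis 1, so (MᵀM)_{2,1} = Σᵢ x = (-1)·(1) + (2)·(1) + (3)·(1) + (5)·(1) + (8)·(1) = 17.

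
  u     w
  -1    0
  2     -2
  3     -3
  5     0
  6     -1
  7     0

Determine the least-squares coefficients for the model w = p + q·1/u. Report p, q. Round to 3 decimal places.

Entries of AᵀA: Σ1 = 6, Σ1/u = 12/35, Σ1/u·1/u = 31957/22050.
And Σw = -6, Σ1/u·w = -13/6.
Normal equations: [[6, 12/35]; [12/35, 31957/22050]]·[p, q]ᵀ = [-6, -13/6]ᵀ.
det = 6·(31957/22050) − (12/35)² = 1261/147.
p = ((-6)·(31957/22050) − (12/35)·(-13/6))/(1261/147) = -29227/31525; q = (6·(-13/6) − (12/35)·(-6))/(1261/147) = -8043/6305.

p = -0.927, q = -1.276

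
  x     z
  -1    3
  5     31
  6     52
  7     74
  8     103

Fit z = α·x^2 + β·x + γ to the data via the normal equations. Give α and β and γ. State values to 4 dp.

Setting ∂/∂α … = 0 gives: 8419·α + 1195·β + 175·γ = 12868;  1195·α + 175·β + 25·γ = 1806;  175·α + 25·β + 5·γ = 263.
(Σx^2·x^2 = 8419, Σx^2·x = 1195, Σx^2 = 175, Σx·x = 175, Σx = 25, Σ1 = 5, Σx^2·z = 12868, Σx·z = 1806, Σz = 263.)
Solving the 3×3 system (Gaussian elimination) gives α = 2603/1230, β = -22903/6150, γ = -584/205.

α = 2.1163, β = -3.7241, γ = -2.8488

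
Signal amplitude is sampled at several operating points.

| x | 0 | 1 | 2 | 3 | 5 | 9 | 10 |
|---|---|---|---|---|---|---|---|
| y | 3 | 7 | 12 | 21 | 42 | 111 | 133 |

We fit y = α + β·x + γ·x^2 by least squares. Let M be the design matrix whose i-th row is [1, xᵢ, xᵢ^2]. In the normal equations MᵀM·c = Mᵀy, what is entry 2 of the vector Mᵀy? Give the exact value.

Entry 2 ↔ basis x, so (Mᵀy)_{2} = Σᵢ (x)·yᵢ = (0)·(3) + (1)·(7) + (2)·(12) + (3)·(21) + (5)·(42) + (9)·(111) + (10)·(133) = 2633.

2633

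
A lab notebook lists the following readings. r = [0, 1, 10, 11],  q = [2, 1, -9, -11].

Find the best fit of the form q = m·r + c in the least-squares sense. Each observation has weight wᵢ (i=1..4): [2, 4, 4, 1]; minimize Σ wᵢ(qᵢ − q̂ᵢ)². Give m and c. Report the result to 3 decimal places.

Entries of MᵀWM: Σwᵢ·r·r = 525, Σwᵢ·r = 55, Σwᵢ·1 = 11.
For MᵀWq: Σwᵢ·r·q = -477, Σwᵢ·q = -39.
Eliminating c: 11·(row 1) − 55·(row 2) gives 2750·m = 11·(-477) − 55·(-39) = -3102, so m = -141/125.
Then c = ((-39) − 55·(-141/125))/11 = 576/275.

m = -1.128, c = 2.095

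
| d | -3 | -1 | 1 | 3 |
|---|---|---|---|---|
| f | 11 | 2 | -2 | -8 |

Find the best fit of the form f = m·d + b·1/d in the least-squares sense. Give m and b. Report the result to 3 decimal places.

Forming XᵀX = [[20, 4]; [4, 20/9]] and Xᵀf = [-61, -31/3]ᵀ gives XᵀX·[m, b]ᵀ = Xᵀf.
Eliminating b: (20/9)·(row 1) − 4·(row 2) gives (256/9)·m = (20/9)·(-61) − 4·(-31/3) = -848/9, so m = -53/16.
Then b = ((-31/3) − 4·(-53/16))/(20/9) = 21/16.

m = -3.313, b = 1.313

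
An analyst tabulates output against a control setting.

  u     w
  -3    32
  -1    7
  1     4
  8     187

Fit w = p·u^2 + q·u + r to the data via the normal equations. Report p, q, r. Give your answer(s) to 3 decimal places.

p = 3.003, q = -0.954, r = 2.378

Forming AᵀA = [[4179, 485, 75]; [485, 75, 5]; [75, 5, 4]] and Aᵀw = [12267, 1397, 230]ᵀ gives AᵀA·[p, q, r]ᵀ = Aᵀw.
Row-reducing yields p = 11278/3755, q = -17916/18775, r = 8929/3755.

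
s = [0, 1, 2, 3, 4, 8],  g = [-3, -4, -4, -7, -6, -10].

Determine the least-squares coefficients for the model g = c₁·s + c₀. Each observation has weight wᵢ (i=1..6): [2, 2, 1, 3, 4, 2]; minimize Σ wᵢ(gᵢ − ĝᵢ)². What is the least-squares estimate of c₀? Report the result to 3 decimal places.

c₀ = -3.200

Entries of AᵀWA: Σwᵢ·s·s = 225, Σwᵢ·s = 45, Σwᵢ·1 = 14.
And Σwᵢ·s·g = -335, Σwᵢ·g = -83.
So AᵀWA·[c₁, c₀]ᵀ = AᵀWg: [[225, 45]; [45, 14]]·[c₁, c₀]ᵀ = [-335, -83]ᵀ.
Eliminating c₀: 14·(row 1) − 45·(row 2) gives 1125·c₁ = 14·(-335) − 45·(-83) = -955, so c₁ = -191/225.
Then c₀ = ((-83) − 45·(-191/225))/14 = -16/5.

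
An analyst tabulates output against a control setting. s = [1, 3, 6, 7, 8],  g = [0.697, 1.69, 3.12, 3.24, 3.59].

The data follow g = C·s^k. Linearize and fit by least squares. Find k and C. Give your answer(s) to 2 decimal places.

k = 0.80, C = 0.70

Linearized form: ln g = k·ln s + ln C. From the 5 transformed points,
AᵀA = [[12.5280, 6.9157]; [6.9157, 5]], rhs = [7.5606, 3.7553]ᵀ  (here Σln s = 6.9157, Σ(ln s)² = 12.5280, Σln g = 3.7553, Σln s·ln g = 7.5606).
Solving (det = 14.8127): k = 0.79879, ln C = -0.35378, so C = exp(-0.35378) = 0.70203.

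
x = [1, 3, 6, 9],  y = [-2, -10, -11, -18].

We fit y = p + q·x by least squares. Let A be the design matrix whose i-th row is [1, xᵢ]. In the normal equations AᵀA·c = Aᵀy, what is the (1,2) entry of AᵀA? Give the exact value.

19

Row 1 ↔ basis 1, column 2 ↔ basis x, so (AᵀA)_{1,2} = Σᵢ x = (1)·(1) + (1)·(3) + (1)·(6) + (1)·(9) = 19.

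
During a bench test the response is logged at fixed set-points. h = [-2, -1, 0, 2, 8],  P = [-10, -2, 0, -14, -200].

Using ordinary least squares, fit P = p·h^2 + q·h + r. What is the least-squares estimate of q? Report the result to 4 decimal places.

q = -1.0000

Normal-equation sums: Σh^2·h^2 = 4129, Σh^2·h = 511, Σh^2 = 73, Σh·h = 73, Σh = 7, Σ1 = 5.
For XᵀP: Σh^2·P = -12898, Σh·P = -1606, ΣP = -226.
XᵀX·[p, q, r]ᵀ = XᵀP becomes [[4129, 511, 73]; [511, 73, 7]; [73, 7, 5]]·[p, q, r]ᵀ = [-12898, -1606, -226]ᵀ.
Row-reducing yields p = -3, q = -1, r = 0.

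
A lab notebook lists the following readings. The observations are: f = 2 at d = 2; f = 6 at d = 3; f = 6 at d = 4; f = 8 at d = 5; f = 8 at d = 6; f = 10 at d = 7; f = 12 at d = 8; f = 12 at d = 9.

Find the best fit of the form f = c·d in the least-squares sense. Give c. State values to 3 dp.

Forming MᵀM = [[284]] and Mᵀf = [408]ᵀ gives MᵀM·[c]ᵀ = Mᵀf.
c = 408/284 = 1.43662.

c = 1.437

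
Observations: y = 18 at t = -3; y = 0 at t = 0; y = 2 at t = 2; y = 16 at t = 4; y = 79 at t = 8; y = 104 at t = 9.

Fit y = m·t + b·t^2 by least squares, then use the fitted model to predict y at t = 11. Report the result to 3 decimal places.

From the data, Σt·t = 174, Σt·t^2 = 1286, Σt^2·t^2 = 11010.
For Xᵀy: Σt·y = 1582, Σt^2·y = 13906.
So XᵀX·[m, b]ᵀ = Xᵀy: [[174, 1286]; [1286, 11010]]·[m, b]ᵀ = [1582, 13906]ᵀ.
Δ = 174·11010 − 1286² = 261944.
m = (1582·11010 − 1286·13906)/261944 = -58162/32743; b = (174·13906 − 1286·1582)/261944 = 48149/32743.
At t = 11: ŷ = (-58162/32743)·(11) + (48149/32743)·(121) = 5186247/32743.

ŷ = 158.393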